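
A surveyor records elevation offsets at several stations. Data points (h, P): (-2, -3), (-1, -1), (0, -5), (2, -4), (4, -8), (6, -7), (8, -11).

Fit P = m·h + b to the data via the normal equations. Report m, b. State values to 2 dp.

The normal system MᵀM·[m, b]ᵀ = MᵀP is [[125, 17]; [17, 7]]·[m, b]ᵀ = [-163, -39]ᵀ.
Eliminating b: 7·(row 1) − 17·(row 2) gives 586·m = 7·(-163) − 17·(-39) = -478, so m = -239/293.
Then b = ((-39) − 17·(-239/293))/7 = -1052/293.

m = -0.82, b = -3.59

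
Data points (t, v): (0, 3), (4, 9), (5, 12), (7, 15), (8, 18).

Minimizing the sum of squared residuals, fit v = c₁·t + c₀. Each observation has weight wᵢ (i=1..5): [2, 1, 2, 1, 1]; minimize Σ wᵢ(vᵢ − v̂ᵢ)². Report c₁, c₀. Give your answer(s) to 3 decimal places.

c₁ = 1.813, c₀ = 2.774

Sums needed: Σwᵢ·t·t = 179, Σwᵢ·t = 29, Σwᵢ·1 = 7.
For AᵀWv: Σwᵢ·t·v = 405, Σwᵢ·v = 72.
AᵀWA·[c₁, c₀]ᵀ = AᵀWv becomes [[179, 29]; [29, 7]]·[c₁, c₀]ᵀ = [405, 72]ᵀ.
Eliminating c₀: 7·(row 1) − 29·(row 2) gives 412·c₁ = 7·405 − 29·72 = 747, so c₁ = 747/412.
Then c₀ = (72 − 29·(747/412))/7 = 1143/412.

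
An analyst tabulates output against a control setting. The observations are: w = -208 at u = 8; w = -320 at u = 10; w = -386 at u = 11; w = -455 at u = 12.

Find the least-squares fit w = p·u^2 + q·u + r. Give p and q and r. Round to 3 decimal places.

Normal-equation sums: Σu^2·u^2 = 49473, Σu^2·u = 4571, Σu^2 = 429, Σu·u = 429, Σu = 41, Σ1 = 4.
Right-hand side: Σu^2·w = -157538, Σu·w = -14570, Σw = -1369.
So XᵀX·[p, q, r]ᵀ = Xᵀw: [[49473, 4571, 429]; [4571, 429, 41]; [429, 41, 4]]·[p, q, r]ᵀ = [-157538, -14570, -1369]ᵀ.
Inverting the 3×3 Gram matrix, [p, q, r]ᵀ = [-11/4, -137/20, 229/10]ᵀ.

p = -2.750, q = -6.850, r = 22.900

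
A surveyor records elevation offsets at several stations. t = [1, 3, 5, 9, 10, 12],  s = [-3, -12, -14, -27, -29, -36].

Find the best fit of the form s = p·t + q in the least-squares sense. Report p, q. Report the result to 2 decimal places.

The normal system XᵀX·[p, q]ᵀ = Xᵀs is [[360, 40]; [40, 6]]·[p, q]ᵀ = [-1074, -121]ᵀ.
Δ = 360·6 − 40² = 560.
p = ((-1074)·6 − 40·(-121))/560 = -401/140; q = (360·(-121) − 40·(-1074))/560 = -15/14.

p = -2.86, q = -1.07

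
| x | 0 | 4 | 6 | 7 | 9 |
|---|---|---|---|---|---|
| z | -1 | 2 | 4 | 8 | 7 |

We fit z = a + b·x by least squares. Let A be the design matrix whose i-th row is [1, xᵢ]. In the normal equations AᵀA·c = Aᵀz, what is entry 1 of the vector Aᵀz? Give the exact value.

Entry 1 ↔ basis 1, so (Aᵀz)_{1} = Σᵢ zᵢ = (1)·(-1) + (1)·(2) + (1)·(4) + (1)·(8) + (1)·(7) = 20.

20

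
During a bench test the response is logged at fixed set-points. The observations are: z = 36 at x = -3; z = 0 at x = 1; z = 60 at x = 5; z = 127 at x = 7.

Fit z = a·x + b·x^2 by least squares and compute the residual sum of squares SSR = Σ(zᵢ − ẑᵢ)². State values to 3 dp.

Sums needed: Σx·x = 84, Σx·x^2 = 442, Σx^2·x^2 = 3108.
Right-hand side: Σx·z = 1081, Σx^2·z = 8047.
So MᵀM·[a, b]ᵀ = Mᵀz: [[84, 442]; [442, 3108]]·[a, b]ᵀ = [1081, 8047]ᵀ.
Δ = 84·3108 − 442² = 65708.
a = (1081·3108 − 442·8047)/65708 = -98513/32854; b = (84·8047 − 442·1081)/65708 = 99073/32854.
Residuals: -2226/16427, -280/16427, -6510/16427, 3736/16427; SSR = 3736/16427.

SSR = 0.227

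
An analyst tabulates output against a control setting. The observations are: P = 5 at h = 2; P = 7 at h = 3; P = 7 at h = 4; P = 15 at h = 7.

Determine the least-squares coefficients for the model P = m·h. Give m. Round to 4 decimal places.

Entries of AᵀA: Σh·h = 78.
Right-hand side: Σh·P = 164.
So AᵀA·[m]ᵀ = AᵀP: [[78]]·[m]ᵀ = [164]ᵀ.
m = 164/78 = 2.10256.

m = 2.1026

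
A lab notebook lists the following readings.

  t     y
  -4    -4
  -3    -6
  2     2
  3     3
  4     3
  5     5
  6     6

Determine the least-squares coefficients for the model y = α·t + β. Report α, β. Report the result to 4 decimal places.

The normal system AᵀA·[α, β]ᵀ = Aᵀy is [[115, 13]; [13, 7]]·[α, β]ᵀ = [120, 9]ᵀ.
Δ = 115·7 − 13² = 636.
α = (120·7 − 13·9)/636 = 241/212; β = (115·9 − 13·120)/636 = -175/212.

α = 1.1368, β = -0.8255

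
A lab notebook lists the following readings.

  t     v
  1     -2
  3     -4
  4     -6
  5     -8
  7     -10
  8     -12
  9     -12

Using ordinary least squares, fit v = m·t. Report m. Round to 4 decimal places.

From the data, Σt·t = 245.
Moment sums: Σt·v = -352.
m = (-352)/245 = -1.43673.

m = -1.4367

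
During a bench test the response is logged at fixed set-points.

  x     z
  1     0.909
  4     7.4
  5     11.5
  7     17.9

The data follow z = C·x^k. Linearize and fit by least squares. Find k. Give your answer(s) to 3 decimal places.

Taking logs, ln z = k·ln x + ln C, so regress ln z on ln x.
Σln x = 4.9416, Σ(ln x)² = 8.2987, Σln z = 7.2332, Σln x·ln z = 12.3190.
Equations: 8.2987·k + 4.9416·ln C = 12.3190;  4.9416·k + 4·ln C = 7.2332.
Δ = 8.2987·4 − (4.9416)² = 8.7748; k = (12.3190·4 − 4.9416·7.2332)/8.7748 = 1.54214, ln C = (8.2987·7.2332 − 4.9416·12.3190)/8.7748 = -0.09687.

k = 1.542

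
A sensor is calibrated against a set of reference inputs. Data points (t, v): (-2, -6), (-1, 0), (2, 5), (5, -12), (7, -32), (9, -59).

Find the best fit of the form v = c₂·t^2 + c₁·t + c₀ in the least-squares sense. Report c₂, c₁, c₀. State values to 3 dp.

Forming MᵀM = [[9620, 1196, 164]; [1196, 164, 20]; [164, 20, 6]] and Mᵀv = [-6651, -793, -104]ᵀ gives MᵀM·[c₂, c₁, c₀]ᵀ = Mᵀv.
Row-reducing yields c₂ = -15161/14700, c₁ = 16867/7350, c₀ = 7859/2450.

c₂ = -1.031, c₁ = 2.295, c₀ = 3.208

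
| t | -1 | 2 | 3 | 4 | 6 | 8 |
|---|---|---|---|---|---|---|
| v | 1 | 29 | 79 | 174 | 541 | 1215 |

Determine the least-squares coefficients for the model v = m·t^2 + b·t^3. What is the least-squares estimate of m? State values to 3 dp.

From the data, Σt^2·t^2 = 5746, Σt^2·t^3 = 41842, Σt^3·t^3 = 313690.
For Mᵀv: Σt^2·v = 100848, Σt^3·v = 752436.
So MᵀM·[m, b]ᵀ = Mᵀv: [[5746, 41842]; [41842, 313690]]·[m, b]ᵀ = [100848, 752436]ᵀ.
Determinant 5746·313690 − 41842² = 51709776.
m = (100848·313690 − 41842·752436)/51709776 = 6315917/2154574; b = (5746·752436 − 41842·100848)/51709776 = 4325635/2154574.

m = 2.931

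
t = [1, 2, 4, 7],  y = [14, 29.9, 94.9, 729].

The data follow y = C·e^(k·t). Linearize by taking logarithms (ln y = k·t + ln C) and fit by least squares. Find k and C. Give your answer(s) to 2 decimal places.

k = 0.65, C = 7.54

Linearized form: ln y = k·t + ln C. From the 4 transformed points,
Σt = 14.0000, Σ(t)² = 70.0000, Σln y = 17.1814, Σt·ln y = 73.7878.
Equations: 70.0000·k + 14.0000·ln C = 73.7878;  14.0000·k + 4·ln C = 17.1814.
Δ = 70.0000·4 − (14.0000)² = 84.0000; k = (73.7878·4 − 14.0000·17.1814)/84.0000 = 0.65014, ln C = (70.0000·17.1814 − 14.0000·73.7878)/84.0000 = 2.01988, so C = exp(2.01988) = 7.53742.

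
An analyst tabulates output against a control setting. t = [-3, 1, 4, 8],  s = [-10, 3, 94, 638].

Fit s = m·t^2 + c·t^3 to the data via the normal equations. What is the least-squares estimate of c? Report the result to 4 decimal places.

Sums needed: Σt^2·t^2 = 4434, Σt^2·t^3 = 33550, Σt^3·t^3 = 266970.
For Aᵀs: Σt^2·s = 42249, Σt^3·s = 332945.
Normal equations: [[4434, 33550]; [33550, 266970]]·[m, c]ᵀ = [42249, 332945]ᵀ.
Determinant 4434·266970 − 33550² = 58142480.
m = (42249·266970 − 33550·332945)/58142480 = 495049/264284; c = (4434·332945 − 33550·42249)/58142480 = 2941209/2907124.

c = 1.0117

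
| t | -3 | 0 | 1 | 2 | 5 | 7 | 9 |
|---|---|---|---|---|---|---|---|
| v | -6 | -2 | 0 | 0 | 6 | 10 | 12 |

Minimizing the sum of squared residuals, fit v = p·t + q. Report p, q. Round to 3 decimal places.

Entries of MᵀM: Σt·t = 169, Σt = 21, Σ1 = 7.
And Σt·v = 226, Σv = 20.
det = 169·7 − 21² = 742.
p = (226·7 − 21·20)/742 = 83/53; q = (169·20 − 21·226)/742 = -683/371.

p = 1.566, q = -1.841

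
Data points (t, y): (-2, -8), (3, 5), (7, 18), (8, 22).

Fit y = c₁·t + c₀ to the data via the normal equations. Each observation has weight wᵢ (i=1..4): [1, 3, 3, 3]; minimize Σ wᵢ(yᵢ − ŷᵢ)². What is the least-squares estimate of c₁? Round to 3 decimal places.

Forming AᵀWA = [[370, 52]; [52, 10]] and AᵀWy = [967, 127]ᵀ gives AᵀWA·[c₁, c₀]ᵀ = AᵀWy.
det = 370·10 − 52² = 996.
c₁ = (967·10 − 52·127)/996 = 511/166; c₀ = (370·127 − 52·967)/996 = -549/166.

c₁ = 3.078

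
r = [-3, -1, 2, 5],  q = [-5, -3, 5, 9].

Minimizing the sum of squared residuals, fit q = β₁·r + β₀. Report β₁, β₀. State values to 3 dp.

With design matrix A, AᵀA = [[39, 3]; [3, 4]] and Aᵀq = [73, 6]ᵀ.
Δ = 39·4 − 3² = 147.
β₁ = (73·4 − 3·6)/147 = 274/147; β₀ = (39·6 − 3·73)/147 = 5/49.

β₁ = 1.864, β₀ = 0.102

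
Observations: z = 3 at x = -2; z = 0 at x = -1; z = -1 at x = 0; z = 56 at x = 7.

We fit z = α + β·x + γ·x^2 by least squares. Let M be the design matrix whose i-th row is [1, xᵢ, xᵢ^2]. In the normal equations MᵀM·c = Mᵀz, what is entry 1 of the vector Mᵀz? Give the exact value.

58

Entry 1 ↔ basis 1, so (Mᵀz)_{1} = Σᵢ zᵢ = (1)·(3) + (1)·(0) + (1)·(-1) + (1)·(56) = 58.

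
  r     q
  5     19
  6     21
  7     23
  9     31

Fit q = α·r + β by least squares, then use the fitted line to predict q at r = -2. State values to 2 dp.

Compute the Gram sums: Σr·r = 191, Σr = 27, Σ1 = 4.
Right-hand side: Σr·q = 661, Σq = 94.
So XᵀX·[α, β]ᵀ = Xᵀq: [[191, 27]; [27, 4]]·[α, β]ᵀ = [661, 94]ᵀ.
Eliminating β: 4·(row 1) − 27·(row 2) gives 35·α = 4·661 − 27·94 = 106, so α = 106/35.
Then β = (94 − 27·(106/35))/4 = 107/35.
At r = -2: q̂ = (106/35)·(-2) + (107/35)·(1) = -3.

q̂ = -3.00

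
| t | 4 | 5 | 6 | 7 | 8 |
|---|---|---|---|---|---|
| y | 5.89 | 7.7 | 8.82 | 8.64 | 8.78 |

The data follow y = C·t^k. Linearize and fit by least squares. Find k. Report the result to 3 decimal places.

Taking logs, ln y = k·ln t + ln C, so regress ln y on ln t.
XᵀX = [[15.8331, 8.8128]; [8.8128, 5]], rhs = [18.3579, 10.3204]ᵀ  (here Σln t = 8.8128, Σ(ln t)² = 15.8331, Σln y = 10.3204, Σln t·ln y = 18.3579).
Slope k = (n·Σln t·ln y − Σln t·Σln y)/(n·Σ(ln t)² − (Σln t)²) = (5·18.3579 − 8.8128·10.3204)/1.4995 = 0.55851; ln C = (Σln y − k·Σln t)/n = 1.07966.

k = 0.559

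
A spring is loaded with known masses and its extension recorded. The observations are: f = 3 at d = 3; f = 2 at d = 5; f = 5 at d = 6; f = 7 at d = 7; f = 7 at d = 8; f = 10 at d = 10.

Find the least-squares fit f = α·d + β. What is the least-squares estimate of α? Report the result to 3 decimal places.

α = 1.119

Normal-equation sums: Σd·d = 283, Σd = 39, Σ1 = 6.
Moment sums: Σd·f = 254, Σf = 34.
Normal equations: [[283, 39]; [39, 6]]·[α, β]ᵀ = [254, 34]ᵀ.
Eliminating β: 6·(row 1) − 39·(row 2) gives 177·α = 6·254 − 39·34 = 198, so α = 66/59.
Then β = (34 − 39·(66/59))/6 = -284/177.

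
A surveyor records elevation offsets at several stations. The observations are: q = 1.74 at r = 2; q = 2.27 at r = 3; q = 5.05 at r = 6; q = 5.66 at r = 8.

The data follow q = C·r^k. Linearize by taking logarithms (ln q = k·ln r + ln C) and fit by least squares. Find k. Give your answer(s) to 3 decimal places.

Let Y = ln q. Fitting Y = k·ln r + ln C by least squares:
Σln r = 5.6630, Σ(ln r)² = 9.2219, Σln q = 4.7265, Σln r·ln q = 7.7907.
Equations: 9.2219·k + 5.6630·ln C = 7.7907;  5.6630·k + 4·ln C = 4.7265.
Δ = 9.2219·4 − (5.6630)² = 4.8184; k = (7.7907·4 − 5.6630·4.7265)/4.8184 = 0.91249, ln C = (9.2219·4.7265 − 5.6630·7.7907)/4.8184 = -0.11023.

k = 0.912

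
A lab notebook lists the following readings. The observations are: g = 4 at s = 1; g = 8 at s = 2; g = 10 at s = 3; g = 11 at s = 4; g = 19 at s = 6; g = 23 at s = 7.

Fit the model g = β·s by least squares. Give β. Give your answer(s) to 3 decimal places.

β = 3.209

The normal equations are: 115·β = 369.
(Σs·s = 115, Σs·g = 369.)
β = 369/115 = 3.2087.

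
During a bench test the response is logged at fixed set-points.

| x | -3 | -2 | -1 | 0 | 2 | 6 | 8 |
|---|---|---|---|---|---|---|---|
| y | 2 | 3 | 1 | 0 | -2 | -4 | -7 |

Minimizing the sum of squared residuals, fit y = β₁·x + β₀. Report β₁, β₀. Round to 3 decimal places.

β₁ = -0.839, β₀ = 0.198

Setting ∂/∂β₁ … = 0 gives: 118·β₁ + 10·β₀ = -97;  10·β₁ + 7·β₀ = -7.
det = 118·7 − 10² = 726.
β₁ = ((-97)·7 − 10·(-7))/726 = -203/242; β₀ = (118·(-7) − 10·(-97))/726 = 24/121.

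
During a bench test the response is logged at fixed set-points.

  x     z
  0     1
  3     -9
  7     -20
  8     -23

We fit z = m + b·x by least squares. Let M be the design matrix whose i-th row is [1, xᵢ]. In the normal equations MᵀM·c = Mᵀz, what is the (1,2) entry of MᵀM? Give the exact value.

18

Row 1 ↔ basis 1, column 2 ↔ basis x, so (MᵀM)_{1,2} = Σᵢ x = (1)·(0) + (1)·(3) + (1)·(7) + (1)·(8) = 18.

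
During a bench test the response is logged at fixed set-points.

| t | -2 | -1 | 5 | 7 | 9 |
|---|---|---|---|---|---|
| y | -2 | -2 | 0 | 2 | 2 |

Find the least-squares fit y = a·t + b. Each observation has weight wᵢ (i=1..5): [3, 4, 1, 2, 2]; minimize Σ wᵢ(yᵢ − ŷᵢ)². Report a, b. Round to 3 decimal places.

a = 0.406, b = -1.413

MᵀWM·[a, b]ᵀ = MᵀWy reads: 301·a + 27·b = 84;  27·a + 12·b = -6.
det = 301·12 − 27² = 2883.
a = (84·12 − 27·(-6))/2883 = 390/961; b = (301·(-6) − 27·84)/2883 = -1358/961.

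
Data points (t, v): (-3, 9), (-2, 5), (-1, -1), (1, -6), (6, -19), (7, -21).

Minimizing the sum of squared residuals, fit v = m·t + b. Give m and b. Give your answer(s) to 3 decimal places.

m = -2.899, b = -1.634

XᵀX·[m, b]ᵀ = Xᵀv reads: 100·m + 8·b = -303;  8·m + 6·b = -33.
(Σt·t = 100, Σt = 8, Σ1 = 6, Σt·v = -303, Σv = -33.)
Eliminating b: 6·(row 1) − 8·(row 2) gives 536·m = 6·(-303) − 8·(-33) = -1554, so m = -777/268.
Then b = ((-33) − 8·(-777/268))/6 = -219/134.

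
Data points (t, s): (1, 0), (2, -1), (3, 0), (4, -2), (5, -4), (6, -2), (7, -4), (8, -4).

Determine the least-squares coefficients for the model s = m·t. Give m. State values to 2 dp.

Compute the Gram sums: Σt·t = 204.
And Σt·s = -102.
So MᵀM·[m]ᵀ = Mᵀs: [[204]]·[m]ᵀ = [-102]ᵀ.
Hence m = -102 / 204 ≈ -0.5.

m = -0.50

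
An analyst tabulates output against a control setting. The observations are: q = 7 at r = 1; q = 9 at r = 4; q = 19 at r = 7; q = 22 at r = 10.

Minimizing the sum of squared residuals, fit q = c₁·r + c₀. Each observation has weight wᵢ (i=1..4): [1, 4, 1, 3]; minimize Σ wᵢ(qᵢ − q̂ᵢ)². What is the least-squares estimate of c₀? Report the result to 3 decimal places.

c₀ = 2.489

Compute the Gram sums: Σwᵢ·r·r = 414, Σwᵢ·r = 54, Σwᵢ·1 = 9.
For MᵀWq: Σwᵢ·r·q = 944, Σwᵢ·q = 128.
Determinant 414·9 − 54² = 810.
c₁ = (944·9 − 54·128)/810 = 88/45; c₀ = (414·128 − 54·944)/810 = 112/45.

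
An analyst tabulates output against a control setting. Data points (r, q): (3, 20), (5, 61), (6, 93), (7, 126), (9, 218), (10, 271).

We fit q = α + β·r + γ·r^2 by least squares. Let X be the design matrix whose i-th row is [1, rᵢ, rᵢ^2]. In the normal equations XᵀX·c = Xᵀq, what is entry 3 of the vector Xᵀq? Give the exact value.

Entry 3 ↔ basis r^2, so (Xᵀq)_{3} = Σᵢ (r^2)·qᵢ = (9)·(20) + (25)·(61) + (36)·(93) + (49)·(126) + (81)·(218) + (100)·(271) = 55985.

55985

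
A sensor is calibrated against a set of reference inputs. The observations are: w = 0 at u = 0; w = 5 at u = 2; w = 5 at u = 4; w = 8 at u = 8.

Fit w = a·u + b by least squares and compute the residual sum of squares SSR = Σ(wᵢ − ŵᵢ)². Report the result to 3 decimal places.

Normal-equation sums: Σu·u = 84, Σu = 14, Σ1 = 4.
For Xᵀw: Σu·w = 94, Σw = 18.
Determinant 84·4 − 14² = 140.
a = (94·4 − 14·18)/140 = 31/35; b = (84·18 − 14·94)/140 = 7/5.
Residuals: -7/5, 64/35, 2/35, -17/35; SSR = 194/35.

SSR = 5.543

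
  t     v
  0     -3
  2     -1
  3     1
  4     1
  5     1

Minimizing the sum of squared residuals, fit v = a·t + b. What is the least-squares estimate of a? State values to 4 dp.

With design matrix A, AᵀA = [[54, 14]; [14, 5]] and Aᵀv = [10, -1]ᵀ.
Eliminating b: 5·(row 1) − 14·(row 2) gives 74·a = 5·10 − 14·(-1) = 64, so a = 32/37.
Then b = ((-1) − 14·(32/37))/5 = -97/37.

a = 0.8649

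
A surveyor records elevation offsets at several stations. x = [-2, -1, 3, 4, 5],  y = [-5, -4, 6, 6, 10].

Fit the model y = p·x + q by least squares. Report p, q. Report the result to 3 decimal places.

p = 2.129, q = -1.232

From the data, Σx·x = 55, Σx = 9, Σ1 = 5.
Right-hand side: Σx·y = 106, Σy = 13.
Eliminating q: 5·(row 1) − 9·(row 2) gives 194·p = 5·106 − 9·13 = 413, so p = 413/194.
Then q = (13 − 9·(413/194))/5 = -239/194.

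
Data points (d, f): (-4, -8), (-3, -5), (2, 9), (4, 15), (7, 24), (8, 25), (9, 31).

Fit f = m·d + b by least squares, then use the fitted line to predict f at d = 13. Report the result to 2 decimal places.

Sums needed: Σd·d = 239, Σd = 23, Σ1 = 7.
For Aᵀf: Σd·f = 772, Σf = 91.
So AᵀA·[m, b]ᵀ = Aᵀf: [[239, 23]; [23, 7]]·[m, b]ᵀ = [772, 91]ᵀ.
det = 239·7 − 23² = 1144.
m = (772·7 − 23·91)/1144 = 301/104; b = (239·91 − 23·772)/1144 = 363/104.
At d = 13: f̂ = (301/104)·(13) + (363/104)·(1) = 1069/26.

f̂ = 41.12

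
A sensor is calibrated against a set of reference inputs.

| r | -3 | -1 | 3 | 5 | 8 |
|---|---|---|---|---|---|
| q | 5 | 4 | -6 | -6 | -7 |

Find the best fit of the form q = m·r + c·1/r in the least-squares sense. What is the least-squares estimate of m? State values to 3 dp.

m = -0.960

The normal system XᵀX·[m, c]ᵀ = Xᵀq is [[108, 5]; [5, 18401/14400]]·[m, c]ᵀ = [-123, -1169/120]ᵀ.
det = 108·(18401/14400) − 5² = 45203/400.
m = ((-123)·(18401/14400) − 5·(-1169/120))/(45203/400) = -173547/180812; c = (108·(-1169/120) − 5·(-123))/(45203/400) = -174840/45203.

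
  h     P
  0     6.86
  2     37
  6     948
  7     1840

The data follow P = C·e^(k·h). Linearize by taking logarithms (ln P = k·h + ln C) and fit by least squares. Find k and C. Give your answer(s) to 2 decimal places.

k = 0.80, C = 7.13

Taking logs, ln P = k·h + ln C, so regress ln P on h.
AᵀA = [[89.0000, 15.0000]; [15.0000, 4]], rhs = [100.9706, 19.9085]ᵀ  (here Σh = 15.0000, Σ(h)² = 89.0000, Σln P = 19.9085, Σh·ln P = 100.9706).
Solving (det = 131.0000): k = 0.80347, ln C = 1.96410, so C = exp(1.96410) = 7.12851.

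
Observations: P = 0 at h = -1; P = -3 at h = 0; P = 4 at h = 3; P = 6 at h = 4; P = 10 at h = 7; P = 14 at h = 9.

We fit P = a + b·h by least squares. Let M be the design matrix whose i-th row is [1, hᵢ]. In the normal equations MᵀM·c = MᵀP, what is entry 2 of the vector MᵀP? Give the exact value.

232

Entry 2 ↔ basis h, so (MᵀP)_{2} = Σᵢ (h)·Pᵢ = (-1)·(0) + (0)·(-3) + (3)·(4) + (4)·(6) + (7)·(10) + (9)·(14) = 232.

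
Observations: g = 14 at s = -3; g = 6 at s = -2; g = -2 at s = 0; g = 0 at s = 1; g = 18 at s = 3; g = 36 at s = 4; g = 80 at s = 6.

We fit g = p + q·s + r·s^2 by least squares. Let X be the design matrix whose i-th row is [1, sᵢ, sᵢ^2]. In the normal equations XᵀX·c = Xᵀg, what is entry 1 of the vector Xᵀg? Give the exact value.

152

Entry 1 ↔ basis 1, so (Xᵀg)_{1} = Σᵢ gᵢ = (1)·(14) + (1)·(6) + (1)·(-2) + (1)·(0) + (1)·(18) + (1)·(36) + (1)·(80) = 152.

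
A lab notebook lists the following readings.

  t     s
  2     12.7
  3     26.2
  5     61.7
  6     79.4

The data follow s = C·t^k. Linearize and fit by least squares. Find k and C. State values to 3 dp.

Taking logs, ln s = k·ln t + ln C, so regress ln s on ln t.
XᵀX = [[7.4881, 5.1930]; [5.1930, 4]], rhs = [19.8221, 14.3041]ᵀ  (here Σln t = 5.1930, Σ(ln t)² = 7.4881, Σln s = 14.3041, Σln t·ln s = 19.8221).
Solving (det = 2.9856): k = 1.67729, ln C = 1.39852, so C = exp(1.39852) = 4.04919.

k = 1.677, C = 4.049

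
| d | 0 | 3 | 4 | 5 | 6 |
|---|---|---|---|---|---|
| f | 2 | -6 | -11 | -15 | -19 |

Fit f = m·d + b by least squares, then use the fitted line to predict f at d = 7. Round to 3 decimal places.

f̂ = -21.764

Entries of MᵀM: Σd·d = 86, Σd = 18, Σ1 = 5.
Right-hand side: Σd·f = -251, Σf = -49.
Eliminating b: 5·(row 1) − 18·(row 2) gives 106·m = 5·(-251) − 18·(-49) = -373, so m = -373/106.
Then b = ((-49) − 18·(-373/106))/5 = 152/53.
At d = 7: f̂ = (-373/106)·(7) + (152/53)·(1) = -2307/106.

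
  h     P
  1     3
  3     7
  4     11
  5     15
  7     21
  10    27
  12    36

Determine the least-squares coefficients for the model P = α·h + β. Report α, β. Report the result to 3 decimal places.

α = 2.957, β = -0.596

With design matrix A, AᵀA = [[344, 42]; [42, 7]] and AᵀP = [992, 120]ᵀ.
Δ = 344·7 − 42² = 644.
α = (992·7 − 42·120)/644 = 68/23; β = (344·120 − 42·992)/644 = -96/161.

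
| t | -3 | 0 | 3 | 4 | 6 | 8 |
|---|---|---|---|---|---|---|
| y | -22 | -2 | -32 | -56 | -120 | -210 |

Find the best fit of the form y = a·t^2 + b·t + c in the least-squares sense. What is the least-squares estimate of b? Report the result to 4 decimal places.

Normal-equation sums: Σt^2·t^2 = 5810, Σt^2·t = 792, Σt^2 = 134, Σt·t = 134, Σt = 18, Σ1 = 6.
Moment sums: Σt^2·y = -19142, Σt·y = -2654, Σy = -442.
XᵀX·[a, b, c]ᵀ = Xᵀy becomes [[5810, 792, 134]; [792, 134, 18]; [134, 18, 6]]·[a, b, c]ᵀ = [-19142, -2654, -442]ᵀ.
Solving the 3×3 system (Gaussian elimination) gives a = -33560/10993, b = -94394/54965, c = -18373/54965.

b = -1.7173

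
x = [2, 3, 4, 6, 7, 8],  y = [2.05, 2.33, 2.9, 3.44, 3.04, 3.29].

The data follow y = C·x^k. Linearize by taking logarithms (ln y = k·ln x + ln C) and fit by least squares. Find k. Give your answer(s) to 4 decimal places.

k = 0.3540

With ln yᵢ as the transformed response and ln xᵢ as the regressor:
Over the data: Σln x = 8.9952, Σ(ln x)² = 14.9303, Σln y = 6.1666, Σln x·ln y = 9.7565.
Normal system: [[14.9303, 8.9952]; [8.9952, 6]]·[k, ln C]ᵀ = [9.7565, 6.1666]ᵀ.
Solving (det = 8.6686): k = 0.35403, ln C = 0.49701.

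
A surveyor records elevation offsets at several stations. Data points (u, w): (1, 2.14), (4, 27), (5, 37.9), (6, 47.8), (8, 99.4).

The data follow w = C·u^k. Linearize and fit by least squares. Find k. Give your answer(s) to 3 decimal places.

Linearized form: ln w = k·ln u + ln C. From the 5 transformed points,
XᵀX = [[12.0466, 6.8669]; [6.8669, 5]], rhs = [26.9117, 16.1578]ᵀ  (here Σln u = 6.8669, Σ(ln u)² = 12.0466, Σln w = 16.1578, Σln u·ln w = 26.9117).
Slope k = (n·Σln u·ln w − Σln u·Σln w)/(n·Σ(ln u)² − (Σln u)²) = (5·26.9117 − 6.8669·16.1578)/13.0781 = 1.80485; ln C = (Σln w − k·Σln u)/n = 0.75280.

k = 1.805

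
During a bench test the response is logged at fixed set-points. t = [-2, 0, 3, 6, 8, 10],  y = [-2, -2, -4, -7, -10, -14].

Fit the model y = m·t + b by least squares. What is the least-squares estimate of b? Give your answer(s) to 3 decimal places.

The normal system MᵀM·[m, b]ᵀ = Mᵀy is [[213, 25]; [25, 6]]·[m, b]ᵀ = [-270, -39]ᵀ.
Eliminating b: 6·(row 1) − 25·(row 2) gives 653·m = 6·(-270) − 25·(-39) = -645, so m = -645/653.
Then b = ((-39) − 25·(-645/653))/6 = -1557/653.

b = -2.384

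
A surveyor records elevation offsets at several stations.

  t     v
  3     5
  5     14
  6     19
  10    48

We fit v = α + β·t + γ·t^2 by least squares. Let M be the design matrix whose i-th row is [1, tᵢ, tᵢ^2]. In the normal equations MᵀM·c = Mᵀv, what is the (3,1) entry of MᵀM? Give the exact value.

Row 3 ↔ basis t^2, column 1 ↔ basis 1, so (MᵀM)_{3,1} = Σᵢ t^2 = (9)·(1) + (25)·(1) + (36)·(1) + (100)·(1) = 170.

170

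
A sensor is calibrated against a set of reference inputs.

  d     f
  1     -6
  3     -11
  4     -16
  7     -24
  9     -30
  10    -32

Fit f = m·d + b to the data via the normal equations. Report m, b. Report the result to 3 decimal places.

m = -2.947, b = -3.132

The normal equations are: 256·m + 34·b = -861;  34·m + 6·b = -119.
det = 256·6 − 34² = 380.
m = ((-861)·6 − 34·(-119))/380 = -56/19; b = (256·(-119) − 34·(-861))/380 = -119/38.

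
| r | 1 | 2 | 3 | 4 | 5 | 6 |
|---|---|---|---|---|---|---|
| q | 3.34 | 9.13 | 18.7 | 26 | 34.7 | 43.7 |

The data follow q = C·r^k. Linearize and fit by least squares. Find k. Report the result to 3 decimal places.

k = 1.449

Let Y = ln q. Fitting Y = k·ln r + ln C by least squares:
Σln r = 6.5793, Σ(ln r)² = 9.4099, Σln q = 16.9282, Σln r·ln q = 21.7433.
Normal system: [[9.4099, 6.5793]; [6.5793, 6]]·[k, ln C]ᵀ = [21.7433, 16.9282]ᵀ.
Δ = 9.4099·6 − (6.5793)² = 13.1729; k = (21.7433·6 − 6.5793·16.9282)/13.1729 = 1.44878, ln C = (9.4099·16.9282 − 6.5793·21.7433)/13.1729 = 1.23273.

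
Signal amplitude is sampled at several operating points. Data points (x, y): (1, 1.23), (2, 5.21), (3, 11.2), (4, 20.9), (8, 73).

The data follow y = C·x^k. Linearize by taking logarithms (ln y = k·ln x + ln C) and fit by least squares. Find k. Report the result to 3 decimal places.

k = 1.968

Taking logs, ln y = k·ln x + ln C, so regress ln y on ln x.
AᵀA = [[7.9333, 5.2575]; [5.2575, 5]], rhs = [16.9340, 11.6037]ᵀ  (here Σln x = 5.2575, Σ(ln x)² = 7.9333, Σln y = 11.6037, Σln x·ln y = 16.9340).
Solving (det = 12.0252): k = 1.96782, ln C = 0.25158.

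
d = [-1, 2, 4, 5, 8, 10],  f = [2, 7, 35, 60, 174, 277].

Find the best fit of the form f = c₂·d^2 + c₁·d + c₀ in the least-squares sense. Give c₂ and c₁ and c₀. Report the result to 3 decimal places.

AᵀA·[c₂, c₁, c₀]ᵀ = Aᵀf reads: 14994·c₂ + 1708·c₁ + 210·c₀ = 40926;  1708·c₂ + 210·c₁ + 28·c₀ = 4614;  210·c₂ + 28·c₁ + 6·c₀ = 555.
Row-reducing yields c₂ = 16591/5460, c₁ = -83/35, c₀ = -2173/780.

c₂ = 3.039, c₁ = -2.371, c₀ = -2.786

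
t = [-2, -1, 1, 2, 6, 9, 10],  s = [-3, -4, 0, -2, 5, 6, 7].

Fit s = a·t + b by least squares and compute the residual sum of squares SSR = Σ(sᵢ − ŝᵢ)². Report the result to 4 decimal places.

SSR = 8.7230

Normal-equation sums: Σt·t = 227, Σt = 25, Σ1 = 7.
For Mᵀs: Σt·s = 160, Σs = 9.
MᵀM·[a, b]ᵀ = Mᵀs becomes [[227, 25]; [25, 7]]·[a, b]ᵀ = [160, 9]ᵀ.
Eliminating b: 7·(row 1) − 25·(row 2) gives 964·a = 7·160 − 25·9 = 895, so a = 895/964.
Then b = (9 − 25·(895/964))/7 = -1957/964.
Residuals: 855/964, -251/241, 531/482, -1761/964, 1407/964, -157/482, -245/964; SSR = 8409/964.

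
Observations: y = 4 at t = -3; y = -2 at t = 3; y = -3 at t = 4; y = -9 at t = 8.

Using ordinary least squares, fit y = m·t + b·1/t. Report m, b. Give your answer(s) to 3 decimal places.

m = -1.127, b = 2.103

From the data, Σt·t = 98, Σt·1/t = 4, Σ1/t·1/t = 173/576.
For Xᵀy: Σt·y = -102, Σ1/t·y = -31/8.
XᵀX·[m, b]ᵀ = Xᵀy becomes [[98, 4]; [4, 173/576]]·[m, b]ᵀ = [-102, -31/8]ᵀ.
Determinant 98·(173/576) − 4² = 3869/288.
m = ((-102)·(173/576) − 4·(-31/8))/(3869/288) = -4359/3869; b = (98·(-31/8) − 4·(-102))/(3869/288) = 8136/3869.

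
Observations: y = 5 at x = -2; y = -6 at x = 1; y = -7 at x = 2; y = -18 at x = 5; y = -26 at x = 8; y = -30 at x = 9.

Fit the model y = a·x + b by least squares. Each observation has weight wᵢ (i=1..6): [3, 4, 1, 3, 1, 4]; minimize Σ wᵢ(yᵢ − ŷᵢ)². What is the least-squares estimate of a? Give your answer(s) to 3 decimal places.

a = -3.125

Entries of AᵀWA: Σwᵢ·x·x = 483, Σwᵢ·x = 59, Σwᵢ·1 = 16.
For AᵀWy: Σwᵢ·x·y = -1626, Σwᵢ·y = -216.
So AᵀWA·[a, b]ᵀ = AᵀWy: [[483, 59]; [59, 16]]·[a, b]ᵀ = [-1626, -216]ᵀ.
Eliminating b: 16·(row 1) − 59·(row 2) gives 4247·a = 16·(-1626) − 59·(-216) = -13272, so a = -13272/4247.
Then b = ((-216) − 59·(-13272/4247))/16 = -8394/4247.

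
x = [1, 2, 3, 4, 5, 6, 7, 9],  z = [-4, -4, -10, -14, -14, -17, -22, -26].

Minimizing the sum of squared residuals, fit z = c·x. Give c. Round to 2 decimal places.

Normal-equation sums: Σx·x = 221.
Right-hand side: Σx·z = -658.
AᵀA·[c]ᵀ = Aᵀz becomes [[221]]·[c]ᵀ = [-658]ᵀ.
Hence c = -658 / 221 ≈ -2.97738.

c = -2.98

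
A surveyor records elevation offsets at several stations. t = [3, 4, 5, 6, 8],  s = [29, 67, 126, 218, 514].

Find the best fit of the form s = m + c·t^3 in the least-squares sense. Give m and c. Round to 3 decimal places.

Setting ∂/∂m … = 0 gives: 5·m + 944·c = 954;  944·m + 329250·c = 331077.
Δ = 5·329250 − 944² = 755114.
m = (954·329250 − 944·331077)/755114 = 783906/377557; c = (5·331077 − 944·954)/755114 = 754809/755114.

m = 2.076, c = 1.000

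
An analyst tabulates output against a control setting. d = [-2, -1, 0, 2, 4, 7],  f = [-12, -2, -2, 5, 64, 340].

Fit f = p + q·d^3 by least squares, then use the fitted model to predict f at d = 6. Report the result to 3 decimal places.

Normal-equation sums: Σ1 = 6, Σd^3 = 406, Σd^3·d^3 = 121874.
And Σf = 393, Σd^3·f = 120854.
Eliminating q: 121874·(row 1) − 406·(row 2) gives 566408·p = 121874·393 − 406·120854 = -1170242, so p = -585121/283204.
Then q = (120854 − 406·(-585121/283204))/121874 = 282783/283204.
At d = 6: f̂ = (-585121/283204)·(1) + (282783/283204)·(216) = 60496007/283204.

f̂ = 213.613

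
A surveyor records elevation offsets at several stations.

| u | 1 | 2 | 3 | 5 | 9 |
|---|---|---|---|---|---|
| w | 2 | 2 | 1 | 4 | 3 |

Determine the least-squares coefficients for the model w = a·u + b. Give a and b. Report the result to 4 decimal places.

Entries of XᵀX: Σu·u = 120, Σu = 20, Σ1 = 5.
And Σu·w = 56, Σw = 12.
So XᵀX·[a, b]ᵀ = Xᵀw: [[120, 20]; [20, 5]]·[a, b]ᵀ = [56, 12]ᵀ.
Δ = 120·5 − 20² = 200.
a = (56·5 − 20·12)/200 = 1/5; b = (120·12 − 20·56)/200 = 8/5.

a = 0.2000, b = 1.6000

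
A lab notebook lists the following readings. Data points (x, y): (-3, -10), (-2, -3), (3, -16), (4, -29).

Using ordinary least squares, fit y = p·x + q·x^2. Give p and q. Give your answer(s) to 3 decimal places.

From the data, Σx·x = 38, Σx·x^2 = 56, Σx^2·x^2 = 434.
And Σx·y = -128, Σx^2·y = -710.
Determinant 38·434 − 56² = 13356.
p = ((-128)·434 − 56·(-710))/13356 = -188/159; q = (38·(-710) − 56·(-128))/13356 = -1651/1113.

p = -1.182, q = -1.483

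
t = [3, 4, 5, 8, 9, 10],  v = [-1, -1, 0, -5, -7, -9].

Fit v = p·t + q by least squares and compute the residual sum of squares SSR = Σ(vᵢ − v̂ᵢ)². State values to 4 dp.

SSR = 7.3815

From the data, Σt·t = 295, Σt = 39, Σ1 = 6.
And Σt·v = -200, Σv = -23.
Δ = 295·6 − 39² = 249.
p = ((-200)·6 − 39·(-23))/249 = -101/83; q = (295·(-23) − 39·(-200))/249 = 1015/249.
Residuals: -355/249, -52/249, 500/249, 164/249, -31/249, -226/249; SSR = 1838/249.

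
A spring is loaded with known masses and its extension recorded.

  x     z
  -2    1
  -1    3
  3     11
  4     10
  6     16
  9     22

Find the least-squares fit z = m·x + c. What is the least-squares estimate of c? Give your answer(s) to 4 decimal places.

Sums needed: Σx·x = 147, Σx = 19, Σ1 = 6.
And Σx·z = 362, Σz = 63.
MᵀM·[m, c]ᵀ = Mᵀz becomes [[147, 19]; [19, 6]]·[m, c]ᵀ = [362, 63]ᵀ.
Eliminating c: 6·(row 1) − 19·(row 2) gives 521·m = 6·362 − 19·63 = 975, so m = 975/521.
Then c = (63 − 19·(975/521))/6 = 2383/521.

c = 4.5739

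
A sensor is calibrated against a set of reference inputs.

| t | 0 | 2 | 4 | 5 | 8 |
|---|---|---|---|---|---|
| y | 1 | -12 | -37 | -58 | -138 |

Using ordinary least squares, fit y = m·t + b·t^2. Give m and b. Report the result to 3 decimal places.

m = -1.813, b = -1.930

Sums needed: Σt·t = 109, Σt·t^2 = 709, Σt^2·t^2 = 4993.
Right-hand side: Σt·y = -1566, Σt^2·y = -10922.
AᵀA·[m, b]ᵀ = Aᵀy becomes [[109, 709]; [709, 4993]]·[m, b]ᵀ = [-1566, -10922]ᵀ.
Eliminating b: 4993·(row 1) − 709·(row 2) gives 41556·m = 4993·(-1566) − 709·(-10922) = -75340, so m = -18835/10389.
Then b = ((-10922) − 709·(-18835/10389))/4993 = -20051/10389.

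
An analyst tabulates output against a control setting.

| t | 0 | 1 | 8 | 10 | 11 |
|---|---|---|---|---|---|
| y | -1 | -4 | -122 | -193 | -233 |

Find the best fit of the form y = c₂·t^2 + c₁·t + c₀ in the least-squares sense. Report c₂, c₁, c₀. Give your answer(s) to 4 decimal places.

Entries of AᵀA: Σt^2·t^2 = 28738, Σt^2·t = 2844, Σt^2 = 286, Σt·t = 286, Σt = 30, Σ1 = 5.
For Aᵀy: Σt^2·y = -55305, Σt·y = -5473, Σy = -553.
Row-reducing yields c₂ = -196351/99422, c₁ = 68203/99422, c₀ = -87007/49711.

c₂ = -1.9749, c₁ = 0.6860, c₀ = -1.7503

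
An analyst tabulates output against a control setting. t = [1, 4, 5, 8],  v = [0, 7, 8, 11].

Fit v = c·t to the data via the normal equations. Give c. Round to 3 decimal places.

Entries of XᵀX: Σt·t = 106.
Moment sums: Σt·v = 156.
Normal equations: [[106]]·[c]ᵀ = [156]ᵀ.
c = 156/106 = 1.4717.

c = 1.472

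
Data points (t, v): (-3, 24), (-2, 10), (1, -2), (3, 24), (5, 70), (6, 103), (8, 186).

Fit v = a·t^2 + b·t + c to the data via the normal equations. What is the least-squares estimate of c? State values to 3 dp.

c = -3.317

Sums needed: Σt^2·t^2 = 6196, Σt^2·t = 846, Σt^2 = 148, Σt·t = 148, Σt = 18, Σ1 = 7.
And Σt^2·v = 17832, Σt·v = 2434, Σv = 415.
Normal equations: [[6196, 846, 148]; [846, 148, 18]; [148, 18, 7]]·[a, b, c]ᵀ = [17832, 2434, 415]ᵀ.
Inverting the 3×3 Gram matrix, [a, b, c]ᵀ = [498968/166809, -13862/55603, -553283/166809]ᵀ.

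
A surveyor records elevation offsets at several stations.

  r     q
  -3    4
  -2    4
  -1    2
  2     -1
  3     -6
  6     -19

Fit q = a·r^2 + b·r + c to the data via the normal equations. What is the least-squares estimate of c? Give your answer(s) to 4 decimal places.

c = 2.0666

From the data, Σr^2·r^2 = 1491, Σr^2·r = 215, Σr^2 = 63, Σr·r = 63, Σr = 5, Σ1 = 6.
Moment sums: Σr^2·q = -688, Σr·q = -156, Σq = -16.
AᵀA·[a, b, c]ᵀ = Aᵀq becomes [[1491, 215, 63]; [215, 63, 5]; [63, 5, 6]]·[a, b, c]ᵀ = [-688, -156, -16]ᵀ.
Row-reducing yields a = -3705/11198, b = -16921/11198, c = 11571/5599.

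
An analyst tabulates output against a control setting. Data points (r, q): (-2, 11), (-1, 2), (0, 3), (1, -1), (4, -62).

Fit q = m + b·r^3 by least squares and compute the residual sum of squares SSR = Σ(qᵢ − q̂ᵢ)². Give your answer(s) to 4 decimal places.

SSR = 6.7986

Entries of AᵀA: Σ1 = 5, Σr^3 = 56, Σr^3·r^3 = 4162.
Right-hand side: Σq = -47, Σr^3·q = -4059.
Δ = 5·4162 − 56² = 17674.
m = ((-47)·4162 − 56·(-4059))/17674 = 15845/8837; b = (5·(-4059) − 56·(-47))/17674 = -17663/17674.
Residuals: 10710/8837, -14005/17674, 10666/8837, -31701/17674, 1477/8837; SSR = 120159/17674.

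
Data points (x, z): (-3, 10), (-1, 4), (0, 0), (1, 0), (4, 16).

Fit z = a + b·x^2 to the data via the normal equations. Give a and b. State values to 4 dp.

Compute the Gram sums: Σ1 = 5, Σx^2 = 27, Σx^2·x^2 = 339.
For Aᵀz: Σz = 30, Σx^2·z = 350.
Normal equations: [[5, 27]; [27, 339]]·[a, b]ᵀ = [30, 350]ᵀ.
Δ = 5·339 − 27² = 966.
a = (30·339 − 27·350)/966 = 120/161; b = (5·350 − 27·30)/966 = 470/483.

a = 0.7453, b = 0.9731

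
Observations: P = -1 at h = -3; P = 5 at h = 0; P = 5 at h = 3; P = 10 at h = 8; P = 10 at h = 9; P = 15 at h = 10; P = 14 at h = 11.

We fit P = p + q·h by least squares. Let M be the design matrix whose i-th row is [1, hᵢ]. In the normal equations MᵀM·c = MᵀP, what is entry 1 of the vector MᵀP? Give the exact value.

Entry 1 ↔ basis 1, so (MᵀP)_{1} = Σᵢ Pᵢ = (1)·(-1) + (1)·(5) + (1)·(5) + (1)·(10) + (1)·(10) + (1)·(15) + (1)·(14) = 58.

58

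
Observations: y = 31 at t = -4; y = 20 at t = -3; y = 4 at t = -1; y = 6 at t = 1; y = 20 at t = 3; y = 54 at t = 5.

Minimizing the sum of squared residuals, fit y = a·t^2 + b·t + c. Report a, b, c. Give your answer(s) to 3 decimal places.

From the data, Σt^2·t^2 = 1045, Σt^2·t = 61, Σt^2 = 61, Σt·t = 61, Σt = 1, Σ1 = 6.
And Σt^2·y = 2216, Σt·y = 148, Σy = 135.
So AᵀA·[a, b, c]ᵀ = Aᵀy: [[1045, 61, 61]; [61, 61, 1]; [61, 1, 6]]·[a, b, c]ᵀ = [2216, 148, 135]ᵀ.
Solving the 3×3 system (Gaussian elimination) gives a = 6740/3489, b = 7829/17445, c = 16197/5815.

a = 1.932, b = 0.449, c = 2.785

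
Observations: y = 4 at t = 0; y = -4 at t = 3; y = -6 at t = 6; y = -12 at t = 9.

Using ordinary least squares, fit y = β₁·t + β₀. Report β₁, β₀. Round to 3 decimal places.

β₁ = -1.667, β₀ = 3.000

From the data, Σt·t = 126, Σt = 18, Σ1 = 4.
Moment sums: Σt·y = -156, Σy = -18.
So MᵀM·[β₁, β₀]ᵀ = Mᵀy: [[126, 18]; [18, 4]]·[β₁, β₀]ᵀ = [-156, -18]ᵀ.
Eliminating β₀: 4·(row 1) − 18·(row 2) gives 180·β₁ = 4·(-156) − 18·(-18) = -300, so β₁ = -5/3.
Then β₀ = ((-18) − 18·(-5/3))/4 = 3.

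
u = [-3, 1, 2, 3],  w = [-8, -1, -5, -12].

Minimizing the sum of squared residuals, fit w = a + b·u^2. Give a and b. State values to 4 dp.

a = -0.1658, b = -1.1016

XᵀX·[a, b]ᵀ = Xᵀw reads: 4·a + 23·b = -26;  23·a + 179·b = -201.
(Σ1 = 4, Σu^2 = 23, Σu^2·u^2 = 179, Σw = -26, Σu^2·w = -201.)
det = 4·179 − 23² = 187.
a = ((-26)·179 − 23·(-201))/187 = -31/187; b = (4·(-201) − 23·(-26))/187 = -206/187.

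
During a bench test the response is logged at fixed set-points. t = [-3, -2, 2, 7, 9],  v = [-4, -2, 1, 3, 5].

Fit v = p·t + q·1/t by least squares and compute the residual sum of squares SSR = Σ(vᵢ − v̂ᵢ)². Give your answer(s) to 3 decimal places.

With design matrix A, AᵀA = [[147, 5]; [5, 5111/7938]] and Aᵀv = [84, 481/126]ᵀ.
Eliminating q: (5111/7938)·(row 1) − 5·(row 2) gives (3761/54)·p = (5111/7938)·84 − 5·(481/126) = 13229/378, so p = 13229/26327.
Then q = ((481/126) − 5·(13229/26327))/(5111/7938) = 7623/3761.
Residuals: -47834/26327, 969/52654, -53623/52654, -3035/3761, 6645/26327; SSR = 38013/7522.

SSR = 5.054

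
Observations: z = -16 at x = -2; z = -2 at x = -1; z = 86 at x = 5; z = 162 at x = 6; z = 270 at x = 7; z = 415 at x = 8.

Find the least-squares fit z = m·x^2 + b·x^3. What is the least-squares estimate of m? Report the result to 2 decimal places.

m = -1.58

Setting ∂/∂m … = 0 gives: 8435·m + 60443·b = 47706;  60443·m + 442139·b = 350962.
(Σx^2·x^2 = 8435, Σx^2·x^3 = 60443, Σx^3·x^3 = 442139, Σx^2·z = 47706, Σx^3·z = 350962.)
Δ = 8435·442139 − 60443² = 76086216.
m = (47706·442139 − 60443·350962)/76086216 = -15064129/9510777; b = (8435·350962 − 60443·47706)/76086216 = 9608839/9510777.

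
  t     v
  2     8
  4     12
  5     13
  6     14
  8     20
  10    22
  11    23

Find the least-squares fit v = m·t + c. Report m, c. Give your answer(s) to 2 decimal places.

Normal-equation sums: Σt·t = 366, Σt = 46, Σ1 = 7.
And Σt·v = 846, Σv = 112.
So XᵀX·[m, c]ᵀ = Xᵀv: [[366, 46]; [46, 7]]·[m, c]ᵀ = [846, 112]ᵀ.
Δ = 366·7 − 46² = 446.
m = (846·7 − 46·112)/446 = 385/223; c = (366·112 − 46·846)/446 = 1038/223.

m = 1.73, c = 4.65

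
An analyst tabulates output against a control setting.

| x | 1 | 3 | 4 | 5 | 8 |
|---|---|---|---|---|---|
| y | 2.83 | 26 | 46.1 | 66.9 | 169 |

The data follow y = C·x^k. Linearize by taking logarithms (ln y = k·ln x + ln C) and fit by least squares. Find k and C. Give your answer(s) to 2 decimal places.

k = 1.97, C = 2.90

Linearized form: ln y = k·ln x + ln C. From the 5 transformed points,
XᵀX = [[10.0431, 6.1738]; [6.1738, 5]], rhs = [26.3221, 17.4623]ᵀ  (here Σln x = 6.1738, Σ(ln x)² = 10.0431, Σln y = 17.4623, Σln x·ln y = 26.3221).
Δ = 10.0431·5 − (6.1738)² = 12.1000; k = (26.3221·5 − 6.1738·17.4623)/12.1000 = 1.96713, ln C = (10.0431·17.4623 − 6.1738·26.3221)/12.1000 = 1.06353, so C = exp(1.06353) = 2.89659.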